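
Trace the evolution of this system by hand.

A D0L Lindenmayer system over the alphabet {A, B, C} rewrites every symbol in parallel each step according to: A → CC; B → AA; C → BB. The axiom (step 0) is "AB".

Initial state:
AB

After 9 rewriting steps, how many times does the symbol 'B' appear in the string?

512

t=0: AB
t=1: CCAA
t=2: BBBBCCCC
t=3: AAAAAAAABBBBBBBB
t=4: CCCCCCCCCCCCCCCCAAAAAAAAAAAAAAAA
t=5: BBBBBBBBBBBBBBBBBBBBBBBBBBBBBBBBCCCCCCCCCCCCCCCCCCCCCCCCCCCCCCCC
t=6: AAAAAAAAAAAAAAAAAAAAAAAAAAAAAAAAAAAAAAAAAAAAAAAAAAAAAAAAAA…BBBBBBBBBBBBBBBBBBBBBBBBBBBBBBBBBBBBBBBBBBBBBBBBBBBBBBBBBB  (len 128)
t=7: CCCCCCCCCCCCCCCCCCCCCCCCCCCCCCCCCCCCCCCCCCCCCCCCCCCCCCCCCC…AAAAAAAAAAAAAAAAAAAAAAAAAAAAAAAAAAAAAAAAAAAAAAAAAAAAAAAAAA  (len 256)
t=8: BBBBBBBBBBBBBBBBBBBBBBBBBBBBBBBBBBBBBBBBBBBBBBBBBBBBBBBBBB…CCCCCCCCCCCCCCCCCCCCCCCCCCCCCCCCCCCCCCCCCCCCCCCCCCCCCCCCCC  (len 512)
t=9: AAAAAAAAAAAAAAAAAAAAAAAAAAAAAAAAAAAAAAAAAAAAAAAAAAAAAAAAAA…BBBBBBBBBBBBBBBBBBBBBBBBBBBBBBBBBBBBBBBBBBBBBBBBBBBBBBBBBB  (len 1024)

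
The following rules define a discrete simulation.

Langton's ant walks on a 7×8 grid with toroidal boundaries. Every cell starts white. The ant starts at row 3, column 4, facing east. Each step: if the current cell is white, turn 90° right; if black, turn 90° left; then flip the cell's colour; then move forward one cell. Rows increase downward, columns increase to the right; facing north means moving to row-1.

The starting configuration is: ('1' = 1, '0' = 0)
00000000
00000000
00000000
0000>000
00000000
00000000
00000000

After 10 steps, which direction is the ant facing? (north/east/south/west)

k=0  00000000
00000000
00000000
0000>000
00000000
00000000
00000000
k=1  00000000
00000000
00000000
00001000
0000v000
00000000
00000000
k=2  00000000
00000000
00000000
00001000
000<1000
00000000
00000000
k=3  00000000
00000000
00000000
000^1000
00011000
00000000
00000000
k=4  00000000
00000000
00000000
0001>000
00011000
00000000
00000000
k=5  00000000
00000000
0000^000
00010000
00011000
00000000
00000000
k=6  00000000
00000000
00001>00
00010000
00011000
00000000
00000000
k=7  00000000
00000000
00001100
00010v00
00011000
00000000
00000000
k=8  00000000
00000000
00001100
0001<100
00011000
00000000
00000000
k=9  00000000
00000000
0000^100
00011100
00011000
00000000
00000000
k=10  00000000
00000000
000<0100
00011100
00011000
00000000
00000000

west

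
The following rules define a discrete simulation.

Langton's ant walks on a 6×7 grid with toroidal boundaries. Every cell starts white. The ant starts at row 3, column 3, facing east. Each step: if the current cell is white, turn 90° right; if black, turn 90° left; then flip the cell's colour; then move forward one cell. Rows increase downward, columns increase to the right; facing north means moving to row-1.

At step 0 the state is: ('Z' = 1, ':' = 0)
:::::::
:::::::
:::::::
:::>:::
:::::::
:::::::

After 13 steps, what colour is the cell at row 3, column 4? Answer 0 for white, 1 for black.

[0] :::::::
:::::::
:::::::
:::>:::
:::::::
:::::::
[1] :::::::
:::::::
:::::::
:::Z:::
:::v:::
:::::::
[2] :::::::
:::::::
:::::::
:::Z:::
::<Z:::
:::::::
[3] :::::::
:::::::
:::::::
::^Z:::
::ZZ:::
:::::::
[4] :::::::
:::::::
:::::::
::Z>:::
::ZZ:::
:::::::
[5] :::::::
:::::::
:::^:::
::Z::::
::ZZ:::
:::::::
[6] :::::::
:::::::
:::Z>::
::Z::::
::ZZ:::
:::::::
[7] :::::::
:::::::
:::ZZ::
::Z:v::
::ZZ:::
:::::::
[8] :::::::
:::::::
:::ZZ::
::Z<Z::
::ZZ:::
:::::::
[9] :::::::
:::::::
:::^Z::
::ZZZ::
::ZZ:::
:::::::
[10] :::::::
:::::::
::<:Z::
::ZZZ::
::ZZ:::
:::::::
[11] :::::::
::^::::
::Z:Z::
::ZZZ::
::ZZ:::
:::::::
[12] :::::::
::Z>:::
::Z:Z::
::ZZZ::
::ZZ:::
:::::::
[13] :::::::
::ZZ:::
::ZvZ::
::ZZZ::
::ZZ:::
:::::::

1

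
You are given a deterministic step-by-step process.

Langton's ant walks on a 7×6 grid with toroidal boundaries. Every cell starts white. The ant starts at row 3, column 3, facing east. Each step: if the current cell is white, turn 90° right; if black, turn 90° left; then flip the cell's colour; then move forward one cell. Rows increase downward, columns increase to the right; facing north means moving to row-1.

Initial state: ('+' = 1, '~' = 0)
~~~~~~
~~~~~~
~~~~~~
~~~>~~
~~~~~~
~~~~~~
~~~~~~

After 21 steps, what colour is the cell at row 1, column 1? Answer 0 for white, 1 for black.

1

[0] ~~~~~~
~~~~~~
~~~~~~
~~~>~~
~~~~~~
~~~~~~
~~~~~~
[1] ~~~~~~
~~~~~~
~~~~~~
~~~+~~
~~~v~~
~~~~~~
~~~~~~
[2] ~~~~~~
~~~~~~
~~~~~~
~~~+~~
~~<+~~
~~~~~~
~~~~~~
[3] ~~~~~~
~~~~~~
~~~~~~
~~^+~~
~~++~~
~~~~~~
~~~~~~
[4] ~~~~~~
~~~~~~
~~~~~~
~~+>~~
~~++~~
~~~~~~
~~~~~~
[5] ~~~~~~
~~~~~~
~~~^~~
~~+~~~
~~++~~
~~~~~~
~~~~~~
[6] ~~~~~~
~~~~~~
~~~+>~
~~+~~~
~~++~~
~~~~~~
~~~~~~
[7] ~~~~~~
~~~~~~
~~~++~
~~+~v~
~~++~~
~~~~~~
~~~~~~
[8] ~~~~~~
~~~~~~
~~~++~
~~+<+~
~~++~~
~~~~~~
~~~~~~
[9] ~~~~~~
~~~~~~
~~~^+~
~~+++~
~~++~~
~~~~~~
~~~~~~
[10] ~~~~~~
~~~~~~
~~<~+~
~~+++~
~~++~~
~~~~~~
~~~~~~
[11] ~~~~~~
~~^~~~
~~+~+~
~~+++~
~~++~~
~~~~~~
~~~~~~
[12] ~~~~~~
~~+>~~
~~+~+~
~~+++~
~~++~~
~~~~~~
~~~~~~
[13] ~~~~~~
~~++~~
~~+v+~
~~+++~
~~++~~
~~~~~~
~~~~~~
[14] ~~~~~~
~~++~~
~~<++~
~~+++~
~~++~~
~~~~~~
~~~~~~
[15] ~~~~~~
~~++~~
~~~++~
~~v++~
~~++~~
~~~~~~
~~~~~~
[16] ~~~~~~
~~++~~
~~~++~
~~~>+~
~~++~~
~~~~~~
~~~~~~
[17] ~~~~~~
~~++~~
~~~^+~
~~~~+~
~~++~~
~~~~~~
~~~~~~
[18] ~~~~~~
~~++~~
~~<~+~
~~~~+~
~~++~~
~~~~~~
~~~~~~
[19] ~~~~~~
~~^+~~
~~+~+~
~~~~+~
~~++~~
~~~~~~
~~~~~~
[20] ~~~~~~
~<~+~~
~~+~+~
~~~~+~
~~++~~
~~~~~~
~~~~~~
[21] ~^~~~~
~+~+~~
~~+~+~
~~~~+~
~~++~~
~~~~~~
~~~~~~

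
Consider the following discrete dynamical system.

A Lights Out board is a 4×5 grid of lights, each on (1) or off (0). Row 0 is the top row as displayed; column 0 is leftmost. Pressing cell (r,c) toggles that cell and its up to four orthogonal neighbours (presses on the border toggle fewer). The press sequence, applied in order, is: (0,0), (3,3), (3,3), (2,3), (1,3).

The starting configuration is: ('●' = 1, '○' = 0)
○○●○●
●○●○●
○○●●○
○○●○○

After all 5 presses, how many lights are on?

9

step 0: ○○●○●
●○●○●
○○●●○
○○●○○
step 1: ●●●○●
○○●○●
○○●●○
○○●○○
step 2: ●●●○●
○○●○●
○○●○○
○○○●●
step 3: ●●●○●
○○●○●
○○●●○
○○●○○
step 4: ●●●○●
○○●●●
○○○○●
○○●●○
step 5: ●●●●●
○○○○○
○○○●●
○○●●○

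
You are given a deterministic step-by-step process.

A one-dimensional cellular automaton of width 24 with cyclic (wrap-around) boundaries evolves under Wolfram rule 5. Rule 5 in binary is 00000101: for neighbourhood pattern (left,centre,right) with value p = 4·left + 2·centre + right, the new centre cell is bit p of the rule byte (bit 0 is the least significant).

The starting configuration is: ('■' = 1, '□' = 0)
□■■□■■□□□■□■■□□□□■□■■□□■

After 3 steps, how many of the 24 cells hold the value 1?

t=0: □■■□■■□□□■□■■□□□□■□■■□□■
t=1: □□□□□□□■□■□□□□■■□■□□□□□■
t=2: □■■■■■□■□■□■■□□□□■□■■■□■
t=3: □□□□□□□■□■□□□□■■□■□□□□□■

6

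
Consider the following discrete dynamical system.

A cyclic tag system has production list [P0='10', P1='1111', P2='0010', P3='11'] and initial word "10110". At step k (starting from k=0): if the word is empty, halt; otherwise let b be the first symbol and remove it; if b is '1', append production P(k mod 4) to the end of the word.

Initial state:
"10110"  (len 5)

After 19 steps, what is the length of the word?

26

t=0: "10110"  (len 5)
t=1: "011010"  (len 6)
t=2: "11010"  (len 5)
t=3: "10100010"  (len 8)
t=4: "010001011"  (len 9)
t=5: "10001011"  (len 8)
t=6: "00010111111"  (len 11)
t=7: "0010111111"  (len 10)
t=8: "010111111"  (len 9)
t=9: "10111111"  (len 8)
t=10: "01111111111"  (len 11)
t=11: "1111111111"  (len 10)
t=12: "11111111111"  (len 11)
t=13: "111111111110"  (len 12)
t=14: "111111111101111"  (len 15)
t=15: "111111111011110010"  (len 18)
t=16: "1111111101111001011"  (len 19)
t=17: "11111110111100101110"  (len 20)
t=18: "11111101111001011101111"  (len 23)
t=19: "11111011110010111011110010"  (len 26)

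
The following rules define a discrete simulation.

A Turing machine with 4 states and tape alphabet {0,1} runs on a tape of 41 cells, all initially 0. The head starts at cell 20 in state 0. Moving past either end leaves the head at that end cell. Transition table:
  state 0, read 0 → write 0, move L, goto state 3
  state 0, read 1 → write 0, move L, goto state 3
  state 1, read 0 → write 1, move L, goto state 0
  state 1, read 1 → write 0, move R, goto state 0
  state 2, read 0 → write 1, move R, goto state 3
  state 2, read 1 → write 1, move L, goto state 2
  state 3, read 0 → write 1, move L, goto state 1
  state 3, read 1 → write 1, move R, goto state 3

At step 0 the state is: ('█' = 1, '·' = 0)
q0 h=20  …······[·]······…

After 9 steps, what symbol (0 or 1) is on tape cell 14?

0

t=0: q0 h=20  …······[·]······…
t=1: q3 h=19  …······[·]······…
t=2: q1 h=18  …······[·]█·····…
t=3: q0 h=17  …······[·]██····…
t=4: q3 h=16  …······[·]·██···…
t=5: q1 h=15  …······[·]█·██··…
t=6: q0 h=14  …······[·]██·██·…
t=7: q3 h=13  …······[·]·██·██…
t=8: q1 h=12  …······[·]█·██·█…
t=9: q0 h=11  …······[·]██·██·…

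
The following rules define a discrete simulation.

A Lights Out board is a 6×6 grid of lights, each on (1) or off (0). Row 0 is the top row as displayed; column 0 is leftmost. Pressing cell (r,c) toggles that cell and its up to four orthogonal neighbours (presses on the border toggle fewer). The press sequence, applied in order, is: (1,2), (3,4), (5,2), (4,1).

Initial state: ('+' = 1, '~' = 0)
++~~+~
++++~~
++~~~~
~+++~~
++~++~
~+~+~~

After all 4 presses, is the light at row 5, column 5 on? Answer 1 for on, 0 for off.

0

0) ++~~+~
++++~~
++~~~~
~+++~~
++~++~
~+~+~~
1) +++~+~
+~~~~~
+++~~~
~+++~~
++~++~
~+~+~~
2) +++~+~
+~~~~~
+++~+~
~++~++
++~+~~
~+~+~~
3) +++~+~
+~~~~~
+++~+~
~++~++
++++~~
~~+~~~
4) +++~+~
+~~~~~
+++~+~
~~+~++
~~~+~~
~++~~~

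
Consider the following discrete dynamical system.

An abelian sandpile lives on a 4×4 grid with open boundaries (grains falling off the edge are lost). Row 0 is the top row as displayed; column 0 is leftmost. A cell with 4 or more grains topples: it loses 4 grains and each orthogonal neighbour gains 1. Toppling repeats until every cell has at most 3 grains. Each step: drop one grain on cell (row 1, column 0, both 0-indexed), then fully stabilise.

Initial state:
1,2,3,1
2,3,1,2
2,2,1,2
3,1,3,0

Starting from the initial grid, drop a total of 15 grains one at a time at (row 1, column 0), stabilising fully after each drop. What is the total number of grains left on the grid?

31

[0] 1,2,3,1
2,3,1,2
2,2,1,2
3,1,3,0
[1] 1,2,3,1
3,3,1,2
2,2,1,2
3,1,3,0
[2] 2,3,3,1
1,0,2,2
3,3,1,2
3,1,3,0
[3] 2,3,3,1
2,0,2,2
3,3,1,2
3,1,3,0
[4] 2,3,3,1
3,0,2,2
3,3,1,2
3,1,3,0
[5] 3,3,3,1
1,2,2,2
2,0,2,2
0,3,3,0
[6] 3,3,3,1
2,2,2,2
2,0,2,2
0,3,3,0
[7] 3,3,3,1
3,2,2,2
2,0,2,2
0,3,3,0
[8] 1,2,1,2
2,1,0,3
3,1,3,2
0,3,3,0
[9] 1,2,1,2
3,1,0,3
3,1,3,2
0,3,3,0
[10] 2,2,1,2
1,2,0,3
0,2,3,2
1,3,3,0
[11] 2,2,1,2
2,2,0,3
0,2,3,2
1,3,3,0
[12] 2,2,1,2
3,2,0,3
0,2,3,2
1,3,3,0
[13] 3,2,1,2
0,3,0,3
1,2,3,2
1,3,3,0
[14] 3,2,1,2
1,3,0,3
1,2,3,2
1,3,3,0
[15] 3,2,1,2
2,3,0,3
1,2,3,2
1,3,3,0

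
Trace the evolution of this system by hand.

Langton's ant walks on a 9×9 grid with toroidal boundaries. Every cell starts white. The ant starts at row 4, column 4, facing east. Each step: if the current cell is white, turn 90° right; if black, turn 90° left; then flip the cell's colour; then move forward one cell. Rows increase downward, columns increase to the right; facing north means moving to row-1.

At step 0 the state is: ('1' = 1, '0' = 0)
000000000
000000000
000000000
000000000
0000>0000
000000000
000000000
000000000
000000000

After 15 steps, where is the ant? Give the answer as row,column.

4,3

t=0: 000000000
000000000
000000000
000000000
0000>0000
000000000
000000000
000000000
000000000
t=1: 000000000
000000000
000000000
000000000
000010000
0000v0000
000000000
000000000
000000000
t=2: 000000000
000000000
000000000
000000000
000010000
000<10000
000000000
000000000
000000000
t=3: 000000000
000000000
000000000
000000000
000^10000
000110000
000000000
000000000
000000000
t=4: 000000000
000000000
000000000
000000000
0001>0000
000110000
000000000
000000000
000000000
t=5: 000000000
000000000
000000000
0000^0000
000100000
000110000
000000000
000000000
000000000
t=6: 000000000
000000000
000000000
00001>000
000100000
000110000
000000000
000000000
000000000
t=7: 000000000
000000000
000000000
000011000
00010v000
000110000
000000000
000000000
000000000
t=8: 000000000
000000000
000000000
000011000
0001<1000
000110000
000000000
000000000
000000000
t=9: 000000000
000000000
000000000
0000^1000
000111000
000110000
000000000
000000000
000000000
t=10: 000000000
000000000
000000000
000<01000
000111000
000110000
000000000
000000000
000000000
t=11: 000000000
000000000
000^00000
000101000
000111000
000110000
000000000
000000000
000000000
t=12: 000000000
000000000
0001>0000
000101000
000111000
000110000
000000000
000000000
000000000
t=13: 000000000
000000000
000110000
0001v1000
000111000
000110000
000000000
000000000
000000000
t=14: 000000000
000000000
000110000
000<11000
000111000
000110000
000000000
000000000
000000000
t=15: 000000000
000000000
000110000
000011000
000v11000
000110000
000000000
000000000
000000000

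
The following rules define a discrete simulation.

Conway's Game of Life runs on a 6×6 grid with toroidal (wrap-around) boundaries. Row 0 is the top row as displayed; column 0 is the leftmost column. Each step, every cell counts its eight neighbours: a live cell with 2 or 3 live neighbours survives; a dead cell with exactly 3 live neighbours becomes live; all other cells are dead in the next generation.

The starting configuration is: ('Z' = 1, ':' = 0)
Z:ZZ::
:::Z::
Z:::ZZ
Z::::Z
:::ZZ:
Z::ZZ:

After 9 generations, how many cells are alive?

4

k=0  Z:ZZ::
:::Z::
Z:::ZZ
Z::::Z
:::ZZ:
Z::ZZ:
k=1  :ZZ::Z
ZZZZ::
Z:::Z:
Z::Z::
Z::Z::
:Z::::
k=2  :::Z::
:::ZZ:
Z:::Z:
ZZ:ZZ:
ZZZ:::
:Z::::
k=3  ::ZZZ:
:::ZZZ
ZZZ:::
:::ZZ:
:::Z:Z
ZZ::::
k=4  ZZZ:::
Z::::Z
ZZZ:::
ZZ:ZZZ
Z:ZZ:Z
ZZ:::Z
k=5  ::Z:::
:::::Z
::ZZ::
::::::
:::Z::
:::ZZ:
k=6  :::ZZ:
::ZZ::
::::::
::ZZ::
:::ZZ:
::ZZZ:
k=7  ::::::
::ZZZ:
::::::
::ZZZ:
::::::
::Z::Z
k=8  ::Z:Z:
:::Z::
::::::
:::Z::
::Z:Z:
::::::
k=9  :::Z::
:::Z::
::::::
:::Z::
:::Z::
::::::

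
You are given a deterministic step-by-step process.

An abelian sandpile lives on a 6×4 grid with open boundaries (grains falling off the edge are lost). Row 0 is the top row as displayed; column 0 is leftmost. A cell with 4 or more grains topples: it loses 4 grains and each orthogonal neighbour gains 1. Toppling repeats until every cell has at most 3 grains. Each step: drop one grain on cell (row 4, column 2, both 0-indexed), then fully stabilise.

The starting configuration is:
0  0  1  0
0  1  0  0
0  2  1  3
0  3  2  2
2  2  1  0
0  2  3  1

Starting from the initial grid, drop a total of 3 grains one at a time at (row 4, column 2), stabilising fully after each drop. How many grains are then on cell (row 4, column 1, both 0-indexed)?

step 0: 0  0  1  0
0  1  0  0
0  2  1  3
0  3  2  2
2  2  1  0
0  2  3  1
step 1: 0  0  1  0
0  1  0  0
0  2  1  3
0  3  2  2
2  2  2  0
0  2  3  1
step 2: 0  0  1  0
0  1  0  0
0  2  1  3
0  3  2  2
2  2  3  0
0  2  3  1
step 3: 0  0  1  0
0  1  0  0
0  2  1  3
0  3  3  2
2  3  1  1
0  3  0  2

3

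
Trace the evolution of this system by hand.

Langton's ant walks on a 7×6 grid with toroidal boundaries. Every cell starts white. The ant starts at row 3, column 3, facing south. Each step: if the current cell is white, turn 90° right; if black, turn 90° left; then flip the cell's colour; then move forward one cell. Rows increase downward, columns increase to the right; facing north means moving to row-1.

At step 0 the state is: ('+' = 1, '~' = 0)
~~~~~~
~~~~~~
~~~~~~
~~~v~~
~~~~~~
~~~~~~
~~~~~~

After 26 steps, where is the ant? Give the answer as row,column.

0) ~~~~~~
~~~~~~
~~~~~~
~~~v~~
~~~~~~
~~~~~~
~~~~~~
1) ~~~~~~
~~~~~~
~~~~~~
~~<+~~
~~~~~~
~~~~~~
~~~~~~
2) ~~~~~~
~~~~~~
~~^~~~
~~++~~
~~~~~~
~~~~~~
~~~~~~
3) ~~~~~~
~~~~~~
~~+>~~
~~++~~
~~~~~~
~~~~~~
~~~~~~
4) ~~~~~~
~~~~~~
~~++~~
~~+v~~
~~~~~~
~~~~~~
~~~~~~
5) ~~~~~~
~~~~~~
~~++~~
~~+~>~
~~~~~~
~~~~~~
~~~~~~
6) ~~~~~~
~~~~~~
~~++~~
~~+~+~
~~~~v~
~~~~~~
~~~~~~
7) ~~~~~~
~~~~~~
~~++~~
~~+~+~
~~~<+~
~~~~~~
~~~~~~
8) ~~~~~~
~~~~~~
~~++~~
~~+^+~
~~~++~
~~~~~~
~~~~~~
9) ~~~~~~
~~~~~~
~~++~~
~~++>~
~~~++~
~~~~~~
~~~~~~
10) ~~~~~~
~~~~~~
~~++^~
~~++~~
~~~++~
~~~~~~
~~~~~~
11) ~~~~~~
~~~~~~
~~+++>
~~++~~
~~~++~
~~~~~~
~~~~~~
12) ~~~~~~
~~~~~~
~~++++
~~++~v
~~~++~
~~~~~~
~~~~~~
13) ~~~~~~
~~~~~~
~~++++
~~++<+
~~~++~
~~~~~~
~~~~~~
14) ~~~~~~
~~~~~~
~~++^+
~~++++
~~~++~
~~~~~~
~~~~~~
15) ~~~~~~
~~~~~~
~~+<~+
~~++++
~~~++~
~~~~~~
~~~~~~
16) ~~~~~~
~~~~~~
~~+~~+
~~+v++
~~~++~
~~~~~~
~~~~~~
17) ~~~~~~
~~~~~~
~~+~~+
~~+~>+
~~~++~
~~~~~~
~~~~~~
18) ~~~~~~
~~~~~~
~~+~^+
~~+~~+
~~~++~
~~~~~~
~~~~~~
19) ~~~~~~
~~~~~~
~~+~+>
~~+~~+
~~~++~
~~~~~~
~~~~~~
20) ~~~~~~
~~~~~^
~~+~+~
~~+~~+
~~~++~
~~~~~~
~~~~~~
21) ~~~~~~
>~~~~+
~~+~+~
~~+~~+
~~~++~
~~~~~~
~~~~~~
22) ~~~~~~
+~~~~+
v~+~+~
~~+~~+
~~~++~
~~~~~~
~~~~~~
23) ~~~~~~
+~~~~+
+~+~+<
~~+~~+
~~~++~
~~~~~~
~~~~~~
24) ~~~~~~
+~~~~^
+~+~++
~~+~~+
~~~++~
~~~~~~
~~~~~~
25) ~~~~~~
+~~~<~
+~+~++
~~+~~+
~~~++~
~~~~~~
~~~~~~
26) ~~~~^~
+~~~+~
+~+~++
~~+~~+
~~~++~
~~~~~~
~~~~~~

0,4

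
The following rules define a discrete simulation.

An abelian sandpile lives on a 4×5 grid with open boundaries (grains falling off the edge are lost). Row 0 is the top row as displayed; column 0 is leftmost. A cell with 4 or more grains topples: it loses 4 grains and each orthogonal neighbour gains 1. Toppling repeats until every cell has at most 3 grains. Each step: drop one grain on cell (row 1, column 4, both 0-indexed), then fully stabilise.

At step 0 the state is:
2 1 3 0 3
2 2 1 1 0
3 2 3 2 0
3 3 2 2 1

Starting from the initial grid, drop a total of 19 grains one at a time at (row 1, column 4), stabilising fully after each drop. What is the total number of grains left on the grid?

45

t=0: 2 1 3 0 3
2 2 1 1 0
3 2 3 2 0
3 3 2 2 1
t=1: 2 1 3 0 3
2 2 1 1 1
3 2 3 2 0
3 3 2 2 1
t=2: 2 1 3 0 3
2 2 1 1 2
3 2 3 2 0
3 3 2 2 1
t=3: 2 1 3 0 3
2 2 1 1 3
3 2 3 2 0
3 3 2 2 1
t=4: 2 1 3 1 0
2 2 1 2 1
3 2 3 2 1
3 3 2 2 1
t=5: 2 1 3 1 0
2 2 1 2 2
3 2 3 2 1
3 3 2 2 1
t=6: 2 1 3 1 0
2 2 1 2 3
3 2 3 2 1
3 3 2 2 1
t=7: 2 1 3 1 1
2 2 1 3 0
3 2 3 2 2
3 3 2 2 1
t=8: 2 1 3 1 1
2 2 1 3 1
3 2 3 2 2
3 3 2 2 1
t=9: 2 1 3 1 1
2 2 1 3 2
3 2 3 2 2
3 3 2 2 1
t=10: 2 1 3 1 1
2 2 1 3 3
3 2 3 2 2
3 3 2 2 1
t=11: 2 1 3 2 2
2 2 2 0 1
3 2 3 3 3
3 3 2 2 1
t=12: 2 1 3 2 2
2 2 2 0 2
3 2 3 3 3
3 3 2 2 1
t=13: 2 1 3 2 2
2 2 2 0 3
3 2 3 3 3
3 3 2 2 1
t=14: 2 1 3 2 3
2 2 3 2 1
3 3 0 1 1
3 3 3 3 2
t=15: 2 1 3 2 3
2 2 3 2 2
3 3 0 1 1
3 3 3 3 2
t=16: 2 1 3 2 3
2 2 3 2 3
3 3 0 1 1
3 3 3 3 2
t=17: 2 1 3 3 0
2 2 3 3 1
3 3 0 1 2
3 3 3 3 2
t=18: 2 1 3 3 0
2 2 3 3 2
3 3 0 1 2
3 3 3 3 2
t=19: 2 1 3 3 0
2 2 3 3 3
3 3 0 1 2
3 3 3 3 2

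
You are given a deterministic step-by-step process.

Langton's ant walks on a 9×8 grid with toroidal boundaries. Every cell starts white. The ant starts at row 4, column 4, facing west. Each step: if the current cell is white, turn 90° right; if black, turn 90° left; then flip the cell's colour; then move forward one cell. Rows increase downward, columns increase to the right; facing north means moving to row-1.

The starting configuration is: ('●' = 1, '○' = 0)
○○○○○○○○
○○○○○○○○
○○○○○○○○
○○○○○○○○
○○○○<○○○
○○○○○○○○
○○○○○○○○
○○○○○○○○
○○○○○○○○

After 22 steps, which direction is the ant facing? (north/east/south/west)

t=0: ○○○○○○○○
○○○○○○○○
○○○○○○○○
○○○○○○○○
○○○○<○○○
○○○○○○○○
○○○○○○○○
○○○○○○○○
○○○○○○○○
t=1: ○○○○○○○○
○○○○○○○○
○○○○○○○○
○○○○^○○○
○○○○●○○○
○○○○○○○○
○○○○○○○○
○○○○○○○○
○○○○○○○○
t=2: ○○○○○○○○
○○○○○○○○
○○○○○○○○
○○○○●>○○
○○○○●○○○
○○○○○○○○
○○○○○○○○
○○○○○○○○
○○○○○○○○
t=3: ○○○○○○○○
○○○○○○○○
○○○○○○○○
○○○○●●○○
○○○○●v○○
○○○○○○○○
○○○○○○○○
○○○○○○○○
○○○○○○○○
t=4: ○○○○○○○○
○○○○○○○○
○○○○○○○○
○○○○●●○○
○○○○<●○○
○○○○○○○○
○○○○○○○○
○○○○○○○○
○○○○○○○○
t=5: ○○○○○○○○
○○○○○○○○
○○○○○○○○
○○○○●●○○
○○○○○●○○
○○○○v○○○
○○○○○○○○
○○○○○○○○
○○○○○○○○
t=6: ○○○○○○○○
○○○○○○○○
○○○○○○○○
○○○○●●○○
○○○○○●○○
○○○<●○○○
○○○○○○○○
○○○○○○○○
○○○○○○○○
t=7: ○○○○○○○○
○○○○○○○○
○○○○○○○○
○○○○●●○○
○○○^○●○○
○○○●●○○○
○○○○○○○○
○○○○○○○○
○○○○○○○○
t=8: ○○○○○○○○
○○○○○○○○
○○○○○○○○
○○○○●●○○
○○○●>●○○
○○○●●○○○
○○○○○○○○
○○○○○○○○
○○○○○○○○
t=9: ○○○○○○○○
○○○○○○○○
○○○○○○○○
○○○○●●○○
○○○●●●○○
○○○●v○○○
○○○○○○○○
○○○○○○○○
○○○○○○○○
t=10: ○○○○○○○○
○○○○○○○○
○○○○○○○○
○○○○●●○○
○○○●●●○○
○○○●○>○○
○○○○○○○○
○○○○○○○○
○○○○○○○○
t=11: ○○○○○○○○
○○○○○○○○
○○○○○○○○
○○○○●●○○
○○○●●●○○
○○○●○●○○
○○○○○v○○
○○○○○○○○
○○○○○○○○
t=12: ○○○○○○○○
○○○○○○○○
○○○○○○○○
○○○○●●○○
○○○●●●○○
○○○●○●○○
○○○○<●○○
○○○○○○○○
○○○○○○○○
t=13: ○○○○○○○○
○○○○○○○○
○○○○○○○○
○○○○●●○○
○○○●●●○○
○○○●^●○○
○○○○●●○○
○○○○○○○○
○○○○○○○○
t=14: ○○○○○○○○
○○○○○○○○
○○○○○○○○
○○○○●●○○
○○○●●●○○
○○○●●>○○
○○○○●●○○
○○○○○○○○
○○○○○○○○
t=15: ○○○○○○○○
○○○○○○○○
○○○○○○○○
○○○○●●○○
○○○●●^○○
○○○●●○○○
○○○○●●○○
○○○○○○○○
○○○○○○○○
t=16: ○○○○○○○○
○○○○○○○○
○○○○○○○○
○○○○●●○○
○○○●<○○○
○○○●●○○○
○○○○●●○○
○○○○○○○○
○○○○○○○○
t=17: ○○○○○○○○
○○○○○○○○
○○○○○○○○
○○○○●●○○
○○○●○○○○
○○○●v○○○
○○○○●●○○
○○○○○○○○
○○○○○○○○
t=18: ○○○○○○○○
○○○○○○○○
○○○○○○○○
○○○○●●○○
○○○●○○○○
○○○●○>○○
○○○○●●○○
○○○○○○○○
○○○○○○○○
t=19: ○○○○○○○○
○○○○○○○○
○○○○○○○○
○○○○●●○○
○○○●○○○○
○○○●○●○○
○○○○●v○○
○○○○○○○○
○○○○○○○○
t=20: ○○○○○○○○
○○○○○○○○
○○○○○○○○
○○○○●●○○
○○○●○○○○
○○○●○●○○
○○○○●○>○
○○○○○○○○
○○○○○○○○
t=21: ○○○○○○○○
○○○○○○○○
○○○○○○○○
○○○○●●○○
○○○●○○○○
○○○●○●○○
○○○○●○●○
○○○○○○v○
○○○○○○○○
t=22: ○○○○○○○○
○○○○○○○○
○○○○○○○○
○○○○●●○○
○○○●○○○○
○○○●○●○○
○○○○●○●○
○○○○○<●○
○○○○○○○○

west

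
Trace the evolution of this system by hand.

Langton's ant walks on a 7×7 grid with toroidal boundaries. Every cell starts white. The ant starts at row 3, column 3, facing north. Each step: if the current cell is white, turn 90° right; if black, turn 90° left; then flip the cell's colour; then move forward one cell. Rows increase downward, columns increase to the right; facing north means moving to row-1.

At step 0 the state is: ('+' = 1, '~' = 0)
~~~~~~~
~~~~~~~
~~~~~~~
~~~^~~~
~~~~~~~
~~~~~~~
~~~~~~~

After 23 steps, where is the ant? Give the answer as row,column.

4,1

gen 0: ~~~~~~~
~~~~~~~
~~~~~~~
~~~^~~~
~~~~~~~
~~~~~~~
~~~~~~~
gen 1: ~~~~~~~
~~~~~~~
~~~~~~~
~~~+>~~
~~~~~~~
~~~~~~~
~~~~~~~
gen 2: ~~~~~~~
~~~~~~~
~~~~~~~
~~~++~~
~~~~v~~
~~~~~~~
~~~~~~~
gen 3: ~~~~~~~
~~~~~~~
~~~~~~~
~~~++~~
~~~<+~~
~~~~~~~
~~~~~~~
gen 4: ~~~~~~~
~~~~~~~
~~~~~~~
~~~^+~~
~~~++~~
~~~~~~~
~~~~~~~
gen 5: ~~~~~~~
~~~~~~~
~~~~~~~
~~<~+~~
~~~++~~
~~~~~~~
~~~~~~~
gen 6: ~~~~~~~
~~~~~~~
~~^~~~~
~~+~+~~
~~~++~~
~~~~~~~
~~~~~~~
gen 7: ~~~~~~~
~~~~~~~
~~+>~~~
~~+~+~~
~~~++~~
~~~~~~~
~~~~~~~
gen 8: ~~~~~~~
~~~~~~~
~~++~~~
~~+v+~~
~~~++~~
~~~~~~~
~~~~~~~
gen 9: ~~~~~~~
~~~~~~~
~~++~~~
~~<++~~
~~~++~~
~~~~~~~
~~~~~~~
gen 10: ~~~~~~~
~~~~~~~
~~++~~~
~~~++~~
~~v++~~
~~~~~~~
~~~~~~~
gen 11: ~~~~~~~
~~~~~~~
~~++~~~
~~~++~~
~<+++~~
~~~~~~~
~~~~~~~
gen 12: ~~~~~~~
~~~~~~~
~~++~~~
~^~++~~
~++++~~
~~~~~~~
~~~~~~~
gen 13: ~~~~~~~
~~~~~~~
~~++~~~
~+>++~~
~++++~~
~~~~~~~
~~~~~~~
gen 14: ~~~~~~~
~~~~~~~
~~++~~~
~++++~~
~+v++~~
~~~~~~~
~~~~~~~
gen 15: ~~~~~~~
~~~~~~~
~~++~~~
~++++~~
~+~>+~~
~~~~~~~
~~~~~~~
gen 16: ~~~~~~~
~~~~~~~
~~++~~~
~++^+~~
~+~~+~~
~~~~~~~
~~~~~~~
gen 17: ~~~~~~~
~~~~~~~
~~++~~~
~+<~+~~
~+~~+~~
~~~~~~~
~~~~~~~
gen 18: ~~~~~~~
~~~~~~~
~~++~~~
~+~~+~~
~+v~+~~
~~~~~~~
~~~~~~~
gen 19: ~~~~~~~
~~~~~~~
~~++~~~
~+~~+~~
~<+~+~~
~~~~~~~
~~~~~~~
gen 20: ~~~~~~~
~~~~~~~
~~++~~~
~+~~+~~
~~+~+~~
~v~~~~~
~~~~~~~
gen 21: ~~~~~~~
~~~~~~~
~~++~~~
~+~~+~~
~~+~+~~
<+~~~~~
~~~~~~~
gen 22: ~~~~~~~
~~~~~~~
~~++~~~
~+~~+~~
^~+~+~~
++~~~~~
~~~~~~~
gen 23: ~~~~~~~
~~~~~~~
~~++~~~
~+~~+~~
+>+~+~~
++~~~~~
~~~~~~~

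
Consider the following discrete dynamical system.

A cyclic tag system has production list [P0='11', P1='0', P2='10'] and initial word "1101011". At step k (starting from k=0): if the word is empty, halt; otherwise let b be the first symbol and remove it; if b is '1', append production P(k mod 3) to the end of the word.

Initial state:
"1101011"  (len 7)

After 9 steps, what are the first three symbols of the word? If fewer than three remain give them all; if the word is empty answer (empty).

t=0: "1101011"  (len 7)
t=1: "10101111"  (len 8)
t=2: "01011110"  (len 8)
t=3: "1011110"  (len 7)
t=4: "01111011"  (len 8)
t=5: "1111011"  (len 7)
t=6: "11101110"  (len 8)
t=7: "110111011"  (len 9)
t=8: "101110110"  (len 9)
t=9: "0111011010"  (len 10)

011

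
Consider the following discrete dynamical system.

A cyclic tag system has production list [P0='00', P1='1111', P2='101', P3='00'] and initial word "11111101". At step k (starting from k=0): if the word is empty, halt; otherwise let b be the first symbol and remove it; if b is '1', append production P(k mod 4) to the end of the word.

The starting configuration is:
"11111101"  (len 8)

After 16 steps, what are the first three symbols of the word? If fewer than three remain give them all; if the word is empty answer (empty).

t=0: "11111101"  (len 8)
t=1: "111110100"  (len 9)
t=2: "111101001111"  (len 12)
t=3: "11101001111101"  (len 14)
t=4: "110100111110100"  (len 15)
t=5: "1010011111010000"  (len 16)
t=6: "0100111110100001111"  (len 19)
t=7: "100111110100001111"  (len 18)
t=8: "0011111010000111100"  (len 19)
t=9: "011111010000111100"  (len 18)
t=10: "11111010000111100"  (len 17)
t=11: "1111010000111100101"  (len 19)
t=12: "11101000011110010100"  (len 20)
t=13: "110100001111001010000"  (len 21)
t=14: "101000011110010100001111"  (len 24)
t=15: "01000011110010100001111101"  (len 26)
t=16: "1000011110010100001111101"  (len 25)

100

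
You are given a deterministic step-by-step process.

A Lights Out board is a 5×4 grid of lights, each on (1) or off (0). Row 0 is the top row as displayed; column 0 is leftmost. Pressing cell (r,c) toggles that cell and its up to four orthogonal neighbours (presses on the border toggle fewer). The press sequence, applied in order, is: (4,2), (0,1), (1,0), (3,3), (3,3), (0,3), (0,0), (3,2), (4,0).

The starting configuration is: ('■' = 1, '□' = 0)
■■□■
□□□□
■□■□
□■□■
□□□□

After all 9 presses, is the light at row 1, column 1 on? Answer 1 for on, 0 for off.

t=0: ■■□■
□□□□
■□■□
□■□■
□□□□
t=1: ■■□■
□□□□
■□■□
□■■■
□■■■
t=2: □□■■
□■□□
■□■□
□■■■
□■■■
t=3: ■□■■
■□□□
□□■□
□■■■
□■■■
t=4: ■□■■
■□□□
□□■■
□■□□
□■■□
t=5: ■□■■
■□□□
□□■□
□■■■
□■■■
t=6: ■□□□
■□□■
□□■□
□■■■
□■■■
t=7: □■□□
□□□■
□□■□
□■■■
□■■■
t=8: □■□□
□□□■
□□□□
□□□□
□■□■
t=9: □■□□
□□□■
□□□□
■□□□
■□□■

0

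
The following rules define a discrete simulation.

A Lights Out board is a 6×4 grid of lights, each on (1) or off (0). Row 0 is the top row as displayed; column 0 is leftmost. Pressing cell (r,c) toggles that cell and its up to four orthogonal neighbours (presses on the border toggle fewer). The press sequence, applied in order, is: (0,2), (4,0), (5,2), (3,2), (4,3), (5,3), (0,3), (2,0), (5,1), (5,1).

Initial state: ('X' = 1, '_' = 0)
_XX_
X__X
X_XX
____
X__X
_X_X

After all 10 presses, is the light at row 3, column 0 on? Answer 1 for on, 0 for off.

0) _XX_
X__X
X_XX
____
X__X
_X_X
1) ___X
X_XX
X_XX
____
X__X
_X_X
2) ___X
X_XX
X_XX
X___
_X_X
XX_X
3) ___X
X_XX
X_XX
X___
_XXX
X_X_
4) ___X
X_XX
X__X
XXXX
_X_X
X_X_
5) ___X
X_XX
X__X
XXX_
_XX_
X_XX
6) ___X
X_XX
X__X
XXX_
_XXX
X___
7) __X_
X_X_
X__X
XXX_
_XXX
X___
8) __X_
__X_
_X_X
_XX_
_XXX
X___
9) __X_
__X_
_X_X
_XX_
__XX
_XX_
10) __X_
__X_
_X_X
_XX_
_XXX
X___

0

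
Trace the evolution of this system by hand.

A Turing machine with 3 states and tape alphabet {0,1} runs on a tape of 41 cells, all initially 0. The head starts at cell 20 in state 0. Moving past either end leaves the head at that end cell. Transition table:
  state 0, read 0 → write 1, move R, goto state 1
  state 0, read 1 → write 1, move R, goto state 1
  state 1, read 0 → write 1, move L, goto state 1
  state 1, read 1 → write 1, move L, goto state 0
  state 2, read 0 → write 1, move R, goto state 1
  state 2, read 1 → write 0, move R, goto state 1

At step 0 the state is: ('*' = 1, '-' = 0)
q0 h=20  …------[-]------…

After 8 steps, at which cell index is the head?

step 0: q0 h=20  …------[-]------…
step 1: q1 h=21  …-----*[-]------…
step 2: q1 h=20  …------[*]*-----…
step 3: q0 h=19  …------[-]**----…
step 4: q1 h=20  …-----*[*]*-----…
step 5: q0 h=19  …------[*]**----…
step 6: q1 h=20  …-----*[*]*-----…
step 7: q0 h=19  …------[*]**----…
step 8: q1 h=20  …-----*[*]*-----…

20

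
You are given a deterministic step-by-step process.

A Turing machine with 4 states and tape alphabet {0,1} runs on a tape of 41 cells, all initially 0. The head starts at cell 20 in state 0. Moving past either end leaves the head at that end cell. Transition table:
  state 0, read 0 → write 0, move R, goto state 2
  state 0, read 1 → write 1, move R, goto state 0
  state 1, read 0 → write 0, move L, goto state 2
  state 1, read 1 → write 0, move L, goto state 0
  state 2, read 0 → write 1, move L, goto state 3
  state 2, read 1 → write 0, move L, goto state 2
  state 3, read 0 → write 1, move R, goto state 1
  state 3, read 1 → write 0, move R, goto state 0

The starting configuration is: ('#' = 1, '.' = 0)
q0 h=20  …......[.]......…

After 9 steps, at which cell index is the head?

21

0) q0 h=20  …......[.]......…
1) q2 h=21  …......[.]......…
2) q3 h=20  …......[.]#.....…
3) q1 h=21  ….....#[#]......…
4) q0 h=20  …......[#]......…
5) q0 h=21  ….....#[.]......…
6) q2 h=22  …....#.[.]......…
7) q3 h=21  ….....#[.]#.....…
8) q1 h=22  …....##[#]......…
9) q0 h=21  ….....#[#]......…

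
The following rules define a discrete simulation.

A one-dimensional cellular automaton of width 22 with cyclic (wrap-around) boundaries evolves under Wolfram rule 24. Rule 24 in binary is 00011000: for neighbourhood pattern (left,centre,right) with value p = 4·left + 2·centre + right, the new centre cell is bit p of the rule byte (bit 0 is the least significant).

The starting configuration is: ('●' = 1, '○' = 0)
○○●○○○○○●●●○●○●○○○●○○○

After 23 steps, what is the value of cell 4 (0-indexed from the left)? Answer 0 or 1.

t=0: ○○●○○○○○●●●○●○●○○○●○○○
t=1: ○○○●○○○○●○○○○○○●○○○●○○
t=2: ○○○○●○○○○●○○○○○○●○○○●○
t=3: ○○○○○●○○○○●○○○○○○●○○○●
t=4: ●○○○○○●○○○○●○○○○○○●○○○
t=5: ○●○○○○○●○○○○●○○○○○○●○○
t=6: ○○●○○○○○●○○○○●○○○○○○●○
t=7: ○○○●○○○○○●○○○○●○○○○○○●
t=8: ●○○○●○○○○○●○○○○●○○○○○○
t=9: ○●○○○●○○○○○●○○○○●○○○○○
t=10: ○○●○○○●○○○○○●○○○○●○○○○
t=11: ○○○●○○○●○○○○○●○○○○●○○○
t=12: ○○○○●○○○●○○○○○●○○○○●○○
t=13: ○○○○○●○○○●○○○○○●○○○○●○
t=14: ○○○○○○●○○○●○○○○○●○○○○●
t=15: ●○○○○○○●○○○●○○○○○●○○○○
t=16: ○●○○○○○○●○○○●○○○○○●○○○
t=17: ○○●○○○○○○●○○○●○○○○○●○○
t=18: ○○○●○○○○○○●○○○●○○○○○●○
t=19: ○○○○●○○○○○○●○○○●○○○○○●
t=20: ●○○○○●○○○○○○●○○○●○○○○○
t=21: ○●○○○○●○○○○○○●○○○●○○○○
t=22: ○○●○○○○●○○○○○○●○○○●○○○
t=23: ○○○●○○○○●○○○○○○●○○○●○○

0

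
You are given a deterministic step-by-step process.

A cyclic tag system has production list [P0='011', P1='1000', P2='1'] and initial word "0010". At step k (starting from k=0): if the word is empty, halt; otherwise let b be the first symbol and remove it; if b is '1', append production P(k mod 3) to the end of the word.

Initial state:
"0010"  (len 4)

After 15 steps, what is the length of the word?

6

gen 0: "0010"  (len 4)
gen 1: "010"  (len 3)
gen 2: "10"  (len 2)
gen 3: "01"  (len 2)
gen 4: "1"  (len 1)
gen 5: "1000"  (len 4)
gen 6: "0001"  (len 4)
gen 7: "001"  (len 3)
gen 8: "01"  (len 2)
gen 9: "1"  (len 1)
gen 10: "011"  (len 3)
gen 11: "11"  (len 2)
gen 12: "11"  (len 2)
gen 13: "1011"  (len 4)
gen 14: "0111000"  (len 7)
gen 15: "111000"  (len 6)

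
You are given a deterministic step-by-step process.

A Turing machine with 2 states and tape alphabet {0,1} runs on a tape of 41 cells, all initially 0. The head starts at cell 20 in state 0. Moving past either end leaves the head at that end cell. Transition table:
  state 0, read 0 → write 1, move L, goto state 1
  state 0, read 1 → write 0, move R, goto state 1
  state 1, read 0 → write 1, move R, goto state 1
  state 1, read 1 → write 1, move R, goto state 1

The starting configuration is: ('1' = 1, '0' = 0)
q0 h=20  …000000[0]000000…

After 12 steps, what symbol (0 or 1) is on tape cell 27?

1

step 0: q0 h=20  …000000[0]000000…
step 1: q1 h=19  …000000[0]100000…
step 2: q1 h=20  …000001[1]000000…
step 3: q1 h=21  …000011[0]000000…
step 4: q1 h=22  …000111[0]000000…
step 5: q1 h=23  …001111[0]000000…
step 6: q1 h=24  …011111[0]000000…
step 7: q1 h=25  …111111[0]000000…
step 8: q1 h=26  …111111[0]000000…
step 9: q1 h=27  …111111[0]000000…
step 10: q1 h=28  …111111[0]000000…
step 11: q1 h=29  …111111[0]000000…
step 12: q1 h=30  …111111[0]000000…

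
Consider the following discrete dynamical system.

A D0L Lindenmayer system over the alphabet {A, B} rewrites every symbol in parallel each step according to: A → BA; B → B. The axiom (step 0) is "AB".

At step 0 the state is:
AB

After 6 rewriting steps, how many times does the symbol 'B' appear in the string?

t=0: AB
t=1: BAB
t=2: BBAB
t=3: BBBAB
t=4: BBBBAB
t=5: BBBBBAB
t=6: BBBBBBAB

7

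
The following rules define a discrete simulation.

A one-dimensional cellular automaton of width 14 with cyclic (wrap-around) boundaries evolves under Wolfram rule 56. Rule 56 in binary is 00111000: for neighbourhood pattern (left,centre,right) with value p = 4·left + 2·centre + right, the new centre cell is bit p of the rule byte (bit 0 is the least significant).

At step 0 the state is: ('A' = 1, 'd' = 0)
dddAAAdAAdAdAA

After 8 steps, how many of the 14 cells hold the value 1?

0) dddAAAdAAdAdAA
1) AddAddAAdAdAAd
2) dAddAdAdAdAAdA
3) AdAddAdAdAAdAd
4) dAdAddAdAAdAdA
5) AdAdAddAAdAdAd
6) dAdAdAdAdAdAdA
7) AdAdAdAdAdAdAd
8) dAdAdAdAdAdAdA

7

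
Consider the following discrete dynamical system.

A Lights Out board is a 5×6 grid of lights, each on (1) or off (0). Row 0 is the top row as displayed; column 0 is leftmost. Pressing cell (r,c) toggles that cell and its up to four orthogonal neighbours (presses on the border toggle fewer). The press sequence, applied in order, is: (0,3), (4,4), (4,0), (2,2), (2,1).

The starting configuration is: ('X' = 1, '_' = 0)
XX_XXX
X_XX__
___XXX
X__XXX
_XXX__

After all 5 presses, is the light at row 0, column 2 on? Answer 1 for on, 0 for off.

1

gen 0: XX_XXX
X_XX__
___XXX
X__XXX
_XXX__
gen 1: XXX__X
X_X___
___XXX
X__XXX
_XXX__
gen 2: XXX__X
X_X___
___XXX
X__X_X
_XX_XX
gen 3: XXX__X
X_X___
___XXX
___X_X
X_X_XX
gen 4: XXX__X
X_____
_XX_XX
__XX_X
X_X_XX
gen 5: XXX__X
XX____
X___XX
_XXX_X
X_X_XX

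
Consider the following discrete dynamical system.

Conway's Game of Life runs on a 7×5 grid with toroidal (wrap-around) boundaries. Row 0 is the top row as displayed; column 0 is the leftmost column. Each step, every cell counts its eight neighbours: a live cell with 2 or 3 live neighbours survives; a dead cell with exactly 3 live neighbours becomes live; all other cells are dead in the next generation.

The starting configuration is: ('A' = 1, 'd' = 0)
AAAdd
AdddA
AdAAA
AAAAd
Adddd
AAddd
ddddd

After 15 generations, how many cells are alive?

0) AAAdd
AdddA
AdAAA
AAAAd
Adddd
AAddd
ddddd
1) AAddA
ddddd
ddddd
ddddd
ddddd
AAddd
ddAdd
2) AAddd
Adddd
ddddd
ddddd
ddddd
dAddd
ddAdA
3) AAddA
AAddd
ddddd
ddddd
ddddd
ddddd
ddAdd
4) ddAdA
dAddA
ddddd
ddddd
ddddd
ddddd
AAddd
5) ddAAA
AddAd
ddddd
ddddd
ddddd
ddddd
AAddd
6) ddAAd
ddAAd
ddddd
ddddd
ddddd
ddddd
AAAAA
7) Adddd
ddAAd
ddddd
ddddd
ddddd
AAAAA
AAddA
8) AdAAd
ddddd
ddddd
ddddd
AAAAA
ddAAd
ddddd
9) ddddd
ddddd
ddddd
AAAAA
AAddA
Adddd
dAddA
10) ddddd
ddddd
AAAAA
ddAAd
ddddd
ddddd
Adddd
11) ddddd
AAAAA
AAddA
Adddd
ddddd
ddddd
ddddd
12) AAAAA
ddAAd
ddddd
AAddA
ddddd
ddddd
ddddd
13) AAddA
Adddd
AAAAA
Adddd
Adddd
ddddd
AAAAA
14) ddddd
ddddd
ddAAd
ddAAd
ddddd
ddAAd
ddAAd
15) ddddd
ddddd
ddAAd
ddAAd
ddddd
ddAAd
ddAAd

8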